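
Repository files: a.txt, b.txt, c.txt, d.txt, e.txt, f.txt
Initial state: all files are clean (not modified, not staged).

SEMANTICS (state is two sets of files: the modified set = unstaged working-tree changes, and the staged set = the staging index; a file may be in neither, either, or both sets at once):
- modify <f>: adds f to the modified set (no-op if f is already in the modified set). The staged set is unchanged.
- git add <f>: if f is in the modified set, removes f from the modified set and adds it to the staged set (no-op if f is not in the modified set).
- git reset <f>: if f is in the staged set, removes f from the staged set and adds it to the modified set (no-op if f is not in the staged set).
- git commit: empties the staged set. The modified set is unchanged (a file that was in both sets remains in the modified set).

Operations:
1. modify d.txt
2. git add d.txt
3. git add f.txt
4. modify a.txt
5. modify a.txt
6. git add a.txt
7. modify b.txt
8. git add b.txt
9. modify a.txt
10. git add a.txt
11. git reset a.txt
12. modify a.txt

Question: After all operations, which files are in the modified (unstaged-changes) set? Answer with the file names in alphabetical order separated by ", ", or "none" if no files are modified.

Answer: a.txt

Derivation:
After op 1 (modify d.txt): modified={d.txt} staged={none}
After op 2 (git add d.txt): modified={none} staged={d.txt}
After op 3 (git add f.txt): modified={none} staged={d.txt}
After op 4 (modify a.txt): modified={a.txt} staged={d.txt}
After op 5 (modify a.txt): modified={a.txt} staged={d.txt}
After op 6 (git add a.txt): modified={none} staged={a.txt, d.txt}
After op 7 (modify b.txt): modified={b.txt} staged={a.txt, d.txt}
After op 8 (git add b.txt): modified={none} staged={a.txt, b.txt, d.txt}
After op 9 (modify a.txt): modified={a.txt} staged={a.txt, b.txt, d.txt}
After op 10 (git add a.txt): modified={none} staged={a.txt, b.txt, d.txt}
After op 11 (git reset a.txt): modified={a.txt} staged={b.txt, d.txt}
After op 12 (modify a.txt): modified={a.txt} staged={b.txt, d.txt}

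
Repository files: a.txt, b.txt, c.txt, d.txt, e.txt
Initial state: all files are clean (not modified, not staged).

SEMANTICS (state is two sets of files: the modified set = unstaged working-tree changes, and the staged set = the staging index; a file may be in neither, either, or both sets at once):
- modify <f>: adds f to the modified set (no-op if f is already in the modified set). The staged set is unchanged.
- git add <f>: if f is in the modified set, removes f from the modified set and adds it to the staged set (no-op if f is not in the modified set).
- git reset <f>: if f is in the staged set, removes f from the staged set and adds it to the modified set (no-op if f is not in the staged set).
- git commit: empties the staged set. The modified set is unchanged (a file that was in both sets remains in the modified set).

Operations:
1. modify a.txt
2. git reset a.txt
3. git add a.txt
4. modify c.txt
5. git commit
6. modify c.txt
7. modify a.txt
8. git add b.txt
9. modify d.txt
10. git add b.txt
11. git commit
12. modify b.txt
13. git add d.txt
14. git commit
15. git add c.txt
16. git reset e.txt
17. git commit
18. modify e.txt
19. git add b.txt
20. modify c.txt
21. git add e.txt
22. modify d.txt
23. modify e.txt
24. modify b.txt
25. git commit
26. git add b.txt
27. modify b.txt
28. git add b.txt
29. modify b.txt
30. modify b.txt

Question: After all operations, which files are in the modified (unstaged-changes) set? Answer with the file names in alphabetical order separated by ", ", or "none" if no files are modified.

Answer: a.txt, b.txt, c.txt, d.txt, e.txt

Derivation:
After op 1 (modify a.txt): modified={a.txt} staged={none}
After op 2 (git reset a.txt): modified={a.txt} staged={none}
After op 3 (git add a.txt): modified={none} staged={a.txt}
After op 4 (modify c.txt): modified={c.txt} staged={a.txt}
After op 5 (git commit): modified={c.txt} staged={none}
After op 6 (modify c.txt): modified={c.txt} staged={none}
After op 7 (modify a.txt): modified={a.txt, c.txt} staged={none}
After op 8 (git add b.txt): modified={a.txt, c.txt} staged={none}
After op 9 (modify d.txt): modified={a.txt, c.txt, d.txt} staged={none}
After op 10 (git add b.txt): modified={a.txt, c.txt, d.txt} staged={none}
After op 11 (git commit): modified={a.txt, c.txt, d.txt} staged={none}
After op 12 (modify b.txt): modified={a.txt, b.txt, c.txt, d.txt} staged={none}
After op 13 (git add d.txt): modified={a.txt, b.txt, c.txt} staged={d.txt}
After op 14 (git commit): modified={a.txt, b.txt, c.txt} staged={none}
After op 15 (git add c.txt): modified={a.txt, b.txt} staged={c.txt}
After op 16 (git reset e.txt): modified={a.txt, b.txt} staged={c.txt}
After op 17 (git commit): modified={a.txt, b.txt} staged={none}
After op 18 (modify e.txt): modified={a.txt, b.txt, e.txt} staged={none}
After op 19 (git add b.txt): modified={a.txt, e.txt} staged={b.txt}
After op 20 (modify c.txt): modified={a.txt, c.txt, e.txt} staged={b.txt}
After op 21 (git add e.txt): modified={a.txt, c.txt} staged={b.txt, e.txt}
After op 22 (modify d.txt): modified={a.txt, c.txt, d.txt} staged={b.txt, e.txt}
After op 23 (modify e.txt): modified={a.txt, c.txt, d.txt, e.txt} staged={b.txt, e.txt}
After op 24 (modify b.txt): modified={a.txt, b.txt, c.txt, d.txt, e.txt} staged={b.txt, e.txt}
After op 25 (git commit): modified={a.txt, b.txt, c.txt, d.txt, e.txt} staged={none}
After op 26 (git add b.txt): modified={a.txt, c.txt, d.txt, e.txt} staged={b.txt}
After op 27 (modify b.txt): modified={a.txt, b.txt, c.txt, d.txt, e.txt} staged={b.txt}
After op 28 (git add b.txt): modified={a.txt, c.txt, d.txt, e.txt} staged={b.txt}
After op 29 (modify b.txt): modified={a.txt, b.txt, c.txt, d.txt, e.txt} staged={b.txt}
After op 30 (modify b.txt): modified={a.txt, b.txt, c.txt, d.txt, e.txt} staged={b.txt}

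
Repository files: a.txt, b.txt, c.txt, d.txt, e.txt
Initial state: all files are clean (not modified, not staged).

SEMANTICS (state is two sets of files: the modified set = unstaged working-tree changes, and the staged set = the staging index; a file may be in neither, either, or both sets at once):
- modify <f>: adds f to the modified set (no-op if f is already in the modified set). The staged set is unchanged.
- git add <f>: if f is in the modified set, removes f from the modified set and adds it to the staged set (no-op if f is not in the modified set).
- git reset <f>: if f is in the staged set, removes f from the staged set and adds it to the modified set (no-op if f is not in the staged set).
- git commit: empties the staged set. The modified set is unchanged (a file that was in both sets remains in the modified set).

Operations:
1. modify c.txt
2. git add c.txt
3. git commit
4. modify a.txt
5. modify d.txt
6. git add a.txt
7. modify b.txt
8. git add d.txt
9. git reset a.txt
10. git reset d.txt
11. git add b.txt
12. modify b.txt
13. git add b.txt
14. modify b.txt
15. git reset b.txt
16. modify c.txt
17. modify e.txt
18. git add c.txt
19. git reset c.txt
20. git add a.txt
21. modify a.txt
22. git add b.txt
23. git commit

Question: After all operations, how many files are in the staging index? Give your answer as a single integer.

After op 1 (modify c.txt): modified={c.txt} staged={none}
After op 2 (git add c.txt): modified={none} staged={c.txt}
After op 3 (git commit): modified={none} staged={none}
After op 4 (modify a.txt): modified={a.txt} staged={none}
After op 5 (modify d.txt): modified={a.txt, d.txt} staged={none}
After op 6 (git add a.txt): modified={d.txt} staged={a.txt}
After op 7 (modify b.txt): modified={b.txt, d.txt} staged={a.txt}
After op 8 (git add d.txt): modified={b.txt} staged={a.txt, d.txt}
After op 9 (git reset a.txt): modified={a.txt, b.txt} staged={d.txt}
After op 10 (git reset d.txt): modified={a.txt, b.txt, d.txt} staged={none}
After op 11 (git add b.txt): modified={a.txt, d.txt} staged={b.txt}
After op 12 (modify b.txt): modified={a.txt, b.txt, d.txt} staged={b.txt}
After op 13 (git add b.txt): modified={a.txt, d.txt} staged={b.txt}
After op 14 (modify b.txt): modified={a.txt, b.txt, d.txt} staged={b.txt}
After op 15 (git reset b.txt): modified={a.txt, b.txt, d.txt} staged={none}
After op 16 (modify c.txt): modified={a.txt, b.txt, c.txt, d.txt} staged={none}
After op 17 (modify e.txt): modified={a.txt, b.txt, c.txt, d.txt, e.txt} staged={none}
After op 18 (git add c.txt): modified={a.txt, b.txt, d.txt, e.txt} staged={c.txt}
After op 19 (git reset c.txt): modified={a.txt, b.txt, c.txt, d.txt, e.txt} staged={none}
After op 20 (git add a.txt): modified={b.txt, c.txt, d.txt, e.txt} staged={a.txt}
After op 21 (modify a.txt): modified={a.txt, b.txt, c.txt, d.txt, e.txt} staged={a.txt}
After op 22 (git add b.txt): modified={a.txt, c.txt, d.txt, e.txt} staged={a.txt, b.txt}
After op 23 (git commit): modified={a.txt, c.txt, d.txt, e.txt} staged={none}
Final staged set: {none} -> count=0

Answer: 0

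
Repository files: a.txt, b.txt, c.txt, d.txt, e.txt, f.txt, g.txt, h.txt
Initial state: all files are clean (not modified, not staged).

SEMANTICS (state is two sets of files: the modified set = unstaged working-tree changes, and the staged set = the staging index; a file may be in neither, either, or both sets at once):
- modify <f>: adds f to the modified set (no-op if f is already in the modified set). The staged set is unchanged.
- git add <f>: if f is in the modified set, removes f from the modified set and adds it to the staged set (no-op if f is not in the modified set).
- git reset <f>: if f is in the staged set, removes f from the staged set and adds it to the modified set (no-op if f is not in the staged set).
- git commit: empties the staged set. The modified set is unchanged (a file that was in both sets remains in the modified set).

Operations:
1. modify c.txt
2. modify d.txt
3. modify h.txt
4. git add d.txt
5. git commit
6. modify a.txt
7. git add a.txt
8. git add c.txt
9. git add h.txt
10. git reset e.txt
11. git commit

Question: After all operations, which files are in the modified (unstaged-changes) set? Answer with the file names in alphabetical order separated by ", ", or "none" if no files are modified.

After op 1 (modify c.txt): modified={c.txt} staged={none}
After op 2 (modify d.txt): modified={c.txt, d.txt} staged={none}
After op 3 (modify h.txt): modified={c.txt, d.txt, h.txt} staged={none}
After op 4 (git add d.txt): modified={c.txt, h.txt} staged={d.txt}
After op 5 (git commit): modified={c.txt, h.txt} staged={none}
After op 6 (modify a.txt): modified={a.txt, c.txt, h.txt} staged={none}
After op 7 (git add a.txt): modified={c.txt, h.txt} staged={a.txt}
After op 8 (git add c.txt): modified={h.txt} staged={a.txt, c.txt}
After op 9 (git add h.txt): modified={none} staged={a.txt, c.txt, h.txt}
After op 10 (git reset e.txt): modified={none} staged={a.txt, c.txt, h.txt}
After op 11 (git commit): modified={none} staged={none}

Answer: none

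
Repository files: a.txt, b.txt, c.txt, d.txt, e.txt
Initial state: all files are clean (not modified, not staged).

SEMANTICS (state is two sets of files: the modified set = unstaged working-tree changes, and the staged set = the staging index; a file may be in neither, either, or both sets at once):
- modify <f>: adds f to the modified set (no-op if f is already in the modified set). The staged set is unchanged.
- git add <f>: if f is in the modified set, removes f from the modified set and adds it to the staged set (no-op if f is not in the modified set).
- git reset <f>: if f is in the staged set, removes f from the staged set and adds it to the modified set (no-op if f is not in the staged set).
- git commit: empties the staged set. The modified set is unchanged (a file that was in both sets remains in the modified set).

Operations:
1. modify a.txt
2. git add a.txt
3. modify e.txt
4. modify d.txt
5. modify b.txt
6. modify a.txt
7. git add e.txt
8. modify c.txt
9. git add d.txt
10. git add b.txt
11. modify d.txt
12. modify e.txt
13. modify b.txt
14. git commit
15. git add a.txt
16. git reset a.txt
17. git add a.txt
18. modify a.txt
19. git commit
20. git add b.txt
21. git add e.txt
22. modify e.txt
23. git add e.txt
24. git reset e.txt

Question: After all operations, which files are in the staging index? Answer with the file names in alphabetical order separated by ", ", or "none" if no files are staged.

After op 1 (modify a.txt): modified={a.txt} staged={none}
After op 2 (git add a.txt): modified={none} staged={a.txt}
After op 3 (modify e.txt): modified={e.txt} staged={a.txt}
After op 4 (modify d.txt): modified={d.txt, e.txt} staged={a.txt}
After op 5 (modify b.txt): modified={b.txt, d.txt, e.txt} staged={a.txt}
After op 6 (modify a.txt): modified={a.txt, b.txt, d.txt, e.txt} staged={a.txt}
After op 7 (git add e.txt): modified={a.txt, b.txt, d.txt} staged={a.txt, e.txt}
After op 8 (modify c.txt): modified={a.txt, b.txt, c.txt, d.txt} staged={a.txt, e.txt}
After op 9 (git add d.txt): modified={a.txt, b.txt, c.txt} staged={a.txt, d.txt, e.txt}
After op 10 (git add b.txt): modified={a.txt, c.txt} staged={a.txt, b.txt, d.txt, e.txt}
After op 11 (modify d.txt): modified={a.txt, c.txt, d.txt} staged={a.txt, b.txt, d.txt, e.txt}
After op 12 (modify e.txt): modified={a.txt, c.txt, d.txt, e.txt} staged={a.txt, b.txt, d.txt, e.txt}
After op 13 (modify b.txt): modified={a.txt, b.txt, c.txt, d.txt, e.txt} staged={a.txt, b.txt, d.txt, e.txt}
After op 14 (git commit): modified={a.txt, b.txt, c.txt, d.txt, e.txt} staged={none}
After op 15 (git add a.txt): modified={b.txt, c.txt, d.txt, e.txt} staged={a.txt}
After op 16 (git reset a.txt): modified={a.txt, b.txt, c.txt, d.txt, e.txt} staged={none}
After op 17 (git add a.txt): modified={b.txt, c.txt, d.txt, e.txt} staged={a.txt}
After op 18 (modify a.txt): modified={a.txt, b.txt, c.txt, d.txt, e.txt} staged={a.txt}
After op 19 (git commit): modified={a.txt, b.txt, c.txt, d.txt, e.txt} staged={none}
After op 20 (git add b.txt): modified={a.txt, c.txt, d.txt, e.txt} staged={b.txt}
After op 21 (git add e.txt): modified={a.txt, c.txt, d.txt} staged={b.txt, e.txt}
After op 22 (modify e.txt): modified={a.txt, c.txt, d.txt, e.txt} staged={b.txt, e.txt}
After op 23 (git add e.txt): modified={a.txt, c.txt, d.txt} staged={b.txt, e.txt}
After op 24 (git reset e.txt): modified={a.txt, c.txt, d.txt, e.txt} staged={b.txt}

Answer: b.txt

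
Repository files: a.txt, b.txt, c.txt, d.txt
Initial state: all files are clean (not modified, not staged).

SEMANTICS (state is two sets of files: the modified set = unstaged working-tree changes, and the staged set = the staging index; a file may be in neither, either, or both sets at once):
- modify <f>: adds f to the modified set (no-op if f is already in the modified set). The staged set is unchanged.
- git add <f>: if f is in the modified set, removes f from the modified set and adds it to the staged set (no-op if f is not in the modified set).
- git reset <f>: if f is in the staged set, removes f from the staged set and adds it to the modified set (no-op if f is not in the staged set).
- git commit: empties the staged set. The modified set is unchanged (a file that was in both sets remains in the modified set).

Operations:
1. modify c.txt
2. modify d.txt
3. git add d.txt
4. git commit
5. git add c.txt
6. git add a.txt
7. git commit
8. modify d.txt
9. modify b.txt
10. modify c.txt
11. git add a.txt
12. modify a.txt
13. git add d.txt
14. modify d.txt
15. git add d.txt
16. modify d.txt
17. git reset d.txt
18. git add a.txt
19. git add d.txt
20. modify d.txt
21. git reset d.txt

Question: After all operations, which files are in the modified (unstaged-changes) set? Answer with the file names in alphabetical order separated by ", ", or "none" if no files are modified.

After op 1 (modify c.txt): modified={c.txt} staged={none}
After op 2 (modify d.txt): modified={c.txt, d.txt} staged={none}
After op 3 (git add d.txt): modified={c.txt} staged={d.txt}
After op 4 (git commit): modified={c.txt} staged={none}
After op 5 (git add c.txt): modified={none} staged={c.txt}
After op 6 (git add a.txt): modified={none} staged={c.txt}
After op 7 (git commit): modified={none} staged={none}
After op 8 (modify d.txt): modified={d.txt} staged={none}
After op 9 (modify b.txt): modified={b.txt, d.txt} staged={none}
After op 10 (modify c.txt): modified={b.txt, c.txt, d.txt} staged={none}
After op 11 (git add a.txt): modified={b.txt, c.txt, d.txt} staged={none}
After op 12 (modify a.txt): modified={a.txt, b.txt, c.txt, d.txt} staged={none}
After op 13 (git add d.txt): modified={a.txt, b.txt, c.txt} staged={d.txt}
After op 14 (modify d.txt): modified={a.txt, b.txt, c.txt, d.txt} staged={d.txt}
After op 15 (git add d.txt): modified={a.txt, b.txt, c.txt} staged={d.txt}
After op 16 (modify d.txt): modified={a.txt, b.txt, c.txt, d.txt} staged={d.txt}
After op 17 (git reset d.txt): modified={a.txt, b.txt, c.txt, d.txt} staged={none}
After op 18 (git add a.txt): modified={b.txt, c.txt, d.txt} staged={a.txt}
After op 19 (git add d.txt): modified={b.txt, c.txt} staged={a.txt, d.txt}
After op 20 (modify d.txt): modified={b.txt, c.txt, d.txt} staged={a.txt, d.txt}
After op 21 (git reset d.txt): modified={b.txt, c.txt, d.txt} staged={a.txt}

Answer: b.txt, c.txt, d.txt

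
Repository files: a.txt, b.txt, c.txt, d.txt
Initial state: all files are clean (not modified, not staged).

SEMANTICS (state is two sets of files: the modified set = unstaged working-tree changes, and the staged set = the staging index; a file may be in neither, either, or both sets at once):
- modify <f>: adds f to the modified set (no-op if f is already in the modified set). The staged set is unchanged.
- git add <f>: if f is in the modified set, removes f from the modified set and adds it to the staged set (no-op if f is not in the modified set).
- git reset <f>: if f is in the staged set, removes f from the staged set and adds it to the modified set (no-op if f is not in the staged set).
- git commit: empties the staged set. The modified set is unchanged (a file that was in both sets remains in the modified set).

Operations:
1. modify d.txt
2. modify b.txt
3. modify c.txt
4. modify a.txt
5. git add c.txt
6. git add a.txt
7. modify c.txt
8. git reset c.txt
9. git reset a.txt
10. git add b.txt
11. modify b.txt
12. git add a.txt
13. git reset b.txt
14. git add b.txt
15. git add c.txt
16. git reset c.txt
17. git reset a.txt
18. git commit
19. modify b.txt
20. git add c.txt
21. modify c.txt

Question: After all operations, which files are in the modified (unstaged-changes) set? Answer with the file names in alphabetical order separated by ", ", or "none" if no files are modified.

Answer: a.txt, b.txt, c.txt, d.txt

Derivation:
After op 1 (modify d.txt): modified={d.txt} staged={none}
After op 2 (modify b.txt): modified={b.txt, d.txt} staged={none}
After op 3 (modify c.txt): modified={b.txt, c.txt, d.txt} staged={none}
After op 4 (modify a.txt): modified={a.txt, b.txt, c.txt, d.txt} staged={none}
After op 5 (git add c.txt): modified={a.txt, b.txt, d.txt} staged={c.txt}
After op 6 (git add a.txt): modified={b.txt, d.txt} staged={a.txt, c.txt}
After op 7 (modify c.txt): modified={b.txt, c.txt, d.txt} staged={a.txt, c.txt}
After op 8 (git reset c.txt): modified={b.txt, c.txt, d.txt} staged={a.txt}
After op 9 (git reset a.txt): modified={a.txt, b.txt, c.txt, d.txt} staged={none}
After op 10 (git add b.txt): modified={a.txt, c.txt, d.txt} staged={b.txt}
After op 11 (modify b.txt): modified={a.txt, b.txt, c.txt, d.txt} staged={b.txt}
After op 12 (git add a.txt): modified={b.txt, c.txt, d.txt} staged={a.txt, b.txt}
After op 13 (git reset b.txt): modified={b.txt, c.txt, d.txt} staged={a.txt}
After op 14 (git add b.txt): modified={c.txt, d.txt} staged={a.txt, b.txt}
After op 15 (git add c.txt): modified={d.txt} staged={a.txt, b.txt, c.txt}
After op 16 (git reset c.txt): modified={c.txt, d.txt} staged={a.txt, b.txt}
After op 17 (git reset a.txt): modified={a.txt, c.txt, d.txt} staged={b.txt}
After op 18 (git commit): modified={a.txt, c.txt, d.txt} staged={none}
After op 19 (modify b.txt): modified={a.txt, b.txt, c.txt, d.txt} staged={none}
After op 20 (git add c.txt): modified={a.txt, b.txt, d.txt} staged={c.txt}
After op 21 (modify c.txt): modified={a.txt, b.txt, c.txt, d.txt} staged={c.txt}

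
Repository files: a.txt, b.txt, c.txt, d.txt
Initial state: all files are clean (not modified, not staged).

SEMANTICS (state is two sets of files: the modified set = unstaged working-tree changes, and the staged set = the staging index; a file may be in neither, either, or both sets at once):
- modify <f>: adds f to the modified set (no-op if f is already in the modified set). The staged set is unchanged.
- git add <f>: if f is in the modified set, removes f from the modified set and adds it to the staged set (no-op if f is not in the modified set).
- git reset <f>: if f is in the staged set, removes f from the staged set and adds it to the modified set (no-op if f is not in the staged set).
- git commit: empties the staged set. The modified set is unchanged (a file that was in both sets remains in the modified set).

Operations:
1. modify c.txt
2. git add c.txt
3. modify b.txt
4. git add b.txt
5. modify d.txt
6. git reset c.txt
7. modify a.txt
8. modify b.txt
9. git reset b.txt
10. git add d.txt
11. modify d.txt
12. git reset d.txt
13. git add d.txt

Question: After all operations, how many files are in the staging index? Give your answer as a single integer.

Answer: 1

Derivation:
After op 1 (modify c.txt): modified={c.txt} staged={none}
After op 2 (git add c.txt): modified={none} staged={c.txt}
After op 3 (modify b.txt): modified={b.txt} staged={c.txt}
After op 4 (git add b.txt): modified={none} staged={b.txt, c.txt}
After op 5 (modify d.txt): modified={d.txt} staged={b.txt, c.txt}
After op 6 (git reset c.txt): modified={c.txt, d.txt} staged={b.txt}
After op 7 (modify a.txt): modified={a.txt, c.txt, d.txt} staged={b.txt}
After op 8 (modify b.txt): modified={a.txt, b.txt, c.txt, d.txt} staged={b.txt}
After op 9 (git reset b.txt): modified={a.txt, b.txt, c.txt, d.txt} staged={none}
After op 10 (git add d.txt): modified={a.txt, b.txt, c.txt} staged={d.txt}
After op 11 (modify d.txt): modified={a.txt, b.txt, c.txt, d.txt} staged={d.txt}
After op 12 (git reset d.txt): modified={a.txt, b.txt, c.txt, d.txt} staged={none}
After op 13 (git add d.txt): modified={a.txt, b.txt, c.txt} staged={d.txt}
Final staged set: {d.txt} -> count=1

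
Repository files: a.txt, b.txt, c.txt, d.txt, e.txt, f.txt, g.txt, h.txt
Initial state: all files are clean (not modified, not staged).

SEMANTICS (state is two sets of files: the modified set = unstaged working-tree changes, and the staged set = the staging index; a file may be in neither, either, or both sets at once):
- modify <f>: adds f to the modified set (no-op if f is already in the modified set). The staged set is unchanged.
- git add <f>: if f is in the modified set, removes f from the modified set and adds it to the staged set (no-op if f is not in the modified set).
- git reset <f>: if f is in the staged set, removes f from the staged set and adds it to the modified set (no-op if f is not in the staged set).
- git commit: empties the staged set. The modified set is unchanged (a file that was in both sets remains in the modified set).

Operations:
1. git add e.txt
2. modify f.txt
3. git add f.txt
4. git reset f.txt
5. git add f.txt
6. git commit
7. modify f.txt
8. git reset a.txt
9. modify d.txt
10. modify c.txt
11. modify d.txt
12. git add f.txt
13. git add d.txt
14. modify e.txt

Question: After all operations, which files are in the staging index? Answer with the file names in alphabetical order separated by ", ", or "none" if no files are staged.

After op 1 (git add e.txt): modified={none} staged={none}
After op 2 (modify f.txt): modified={f.txt} staged={none}
After op 3 (git add f.txt): modified={none} staged={f.txt}
After op 4 (git reset f.txt): modified={f.txt} staged={none}
After op 5 (git add f.txt): modified={none} staged={f.txt}
After op 6 (git commit): modified={none} staged={none}
After op 7 (modify f.txt): modified={f.txt} staged={none}
After op 8 (git reset a.txt): modified={f.txt} staged={none}
After op 9 (modify d.txt): modified={d.txt, f.txt} staged={none}
After op 10 (modify c.txt): modified={c.txt, d.txt, f.txt} staged={none}
After op 11 (modify d.txt): modified={c.txt, d.txt, f.txt} staged={none}
After op 12 (git add f.txt): modified={c.txt, d.txt} staged={f.txt}
After op 13 (git add d.txt): modified={c.txt} staged={d.txt, f.txt}
After op 14 (modify e.txt): modified={c.txt, e.txt} staged={d.txt, f.txt}

Answer: d.txt, f.txt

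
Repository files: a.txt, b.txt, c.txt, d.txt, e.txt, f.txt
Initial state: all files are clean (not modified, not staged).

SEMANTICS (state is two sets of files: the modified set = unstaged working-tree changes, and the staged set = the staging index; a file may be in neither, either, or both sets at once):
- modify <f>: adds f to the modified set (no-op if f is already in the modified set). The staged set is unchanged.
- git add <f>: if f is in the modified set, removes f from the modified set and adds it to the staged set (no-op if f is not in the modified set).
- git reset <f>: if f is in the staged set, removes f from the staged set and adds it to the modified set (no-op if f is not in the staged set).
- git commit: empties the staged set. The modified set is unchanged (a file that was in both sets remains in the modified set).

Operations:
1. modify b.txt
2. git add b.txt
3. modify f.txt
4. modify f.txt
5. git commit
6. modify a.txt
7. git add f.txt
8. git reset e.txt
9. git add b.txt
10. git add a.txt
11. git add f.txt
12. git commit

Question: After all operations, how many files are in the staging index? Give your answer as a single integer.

Answer: 0

Derivation:
After op 1 (modify b.txt): modified={b.txt} staged={none}
After op 2 (git add b.txt): modified={none} staged={b.txt}
After op 3 (modify f.txt): modified={f.txt} staged={b.txt}
After op 4 (modify f.txt): modified={f.txt} staged={b.txt}
After op 5 (git commit): modified={f.txt} staged={none}
After op 6 (modify a.txt): modified={a.txt, f.txt} staged={none}
After op 7 (git add f.txt): modified={a.txt} staged={f.txt}
After op 8 (git reset e.txt): modified={a.txt} staged={f.txt}
After op 9 (git add b.txt): modified={a.txt} staged={f.txt}
After op 10 (git add a.txt): modified={none} staged={a.txt, f.txt}
After op 11 (git add f.txt): modified={none} staged={a.txt, f.txt}
After op 12 (git commit): modified={none} staged={none}
Final staged set: {none} -> count=0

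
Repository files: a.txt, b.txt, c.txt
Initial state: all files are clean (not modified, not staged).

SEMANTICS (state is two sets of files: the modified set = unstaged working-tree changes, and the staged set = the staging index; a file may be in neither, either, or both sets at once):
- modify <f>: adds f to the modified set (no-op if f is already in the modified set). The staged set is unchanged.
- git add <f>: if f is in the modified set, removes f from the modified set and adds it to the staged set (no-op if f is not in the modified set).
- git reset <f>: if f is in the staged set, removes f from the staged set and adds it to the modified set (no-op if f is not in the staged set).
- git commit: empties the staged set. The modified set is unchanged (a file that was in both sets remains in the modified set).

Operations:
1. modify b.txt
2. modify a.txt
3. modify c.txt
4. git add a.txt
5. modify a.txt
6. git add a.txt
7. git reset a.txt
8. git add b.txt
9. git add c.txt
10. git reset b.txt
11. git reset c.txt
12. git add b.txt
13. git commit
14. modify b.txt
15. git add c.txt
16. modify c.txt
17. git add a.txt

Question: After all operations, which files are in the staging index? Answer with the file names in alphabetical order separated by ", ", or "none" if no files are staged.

Answer: a.txt, c.txt

Derivation:
After op 1 (modify b.txt): modified={b.txt} staged={none}
After op 2 (modify a.txt): modified={a.txt, b.txt} staged={none}
After op 3 (modify c.txt): modified={a.txt, b.txt, c.txt} staged={none}
After op 4 (git add a.txt): modified={b.txt, c.txt} staged={a.txt}
After op 5 (modify a.txt): modified={a.txt, b.txt, c.txt} staged={a.txt}
After op 6 (git add a.txt): modified={b.txt, c.txt} staged={a.txt}
After op 7 (git reset a.txt): modified={a.txt, b.txt, c.txt} staged={none}
After op 8 (git add b.txt): modified={a.txt, c.txt} staged={b.txt}
After op 9 (git add c.txt): modified={a.txt} staged={b.txt, c.txt}
After op 10 (git reset b.txt): modified={a.txt, b.txt} staged={c.txt}
After op 11 (git reset c.txt): modified={a.txt, b.txt, c.txt} staged={none}
After op 12 (git add b.txt): modified={a.txt, c.txt} staged={b.txt}
After op 13 (git commit): modified={a.txt, c.txt} staged={none}
After op 14 (modify b.txt): modified={a.txt, b.txt, c.txt} staged={none}
After op 15 (git add c.txt): modified={a.txt, b.txt} staged={c.txt}
After op 16 (modify c.txt): modified={a.txt, b.txt, c.txt} staged={c.txt}
After op 17 (git add a.txt): modified={b.txt, c.txt} staged={a.txt, c.txt}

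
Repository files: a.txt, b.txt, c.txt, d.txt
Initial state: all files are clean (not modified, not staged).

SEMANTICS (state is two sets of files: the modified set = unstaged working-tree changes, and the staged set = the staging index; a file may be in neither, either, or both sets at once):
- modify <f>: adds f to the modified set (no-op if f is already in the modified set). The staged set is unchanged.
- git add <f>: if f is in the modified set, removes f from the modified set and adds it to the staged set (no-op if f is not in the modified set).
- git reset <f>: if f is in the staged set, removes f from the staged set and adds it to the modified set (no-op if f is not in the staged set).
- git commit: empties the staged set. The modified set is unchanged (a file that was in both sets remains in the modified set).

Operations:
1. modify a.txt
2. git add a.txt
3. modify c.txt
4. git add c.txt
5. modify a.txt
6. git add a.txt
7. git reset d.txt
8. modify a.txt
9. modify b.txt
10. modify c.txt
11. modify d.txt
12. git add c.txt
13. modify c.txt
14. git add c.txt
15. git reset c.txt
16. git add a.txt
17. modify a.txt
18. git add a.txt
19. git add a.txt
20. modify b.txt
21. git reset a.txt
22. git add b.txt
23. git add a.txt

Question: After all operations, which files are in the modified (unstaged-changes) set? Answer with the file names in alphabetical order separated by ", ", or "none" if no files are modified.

After op 1 (modify a.txt): modified={a.txt} staged={none}
After op 2 (git add a.txt): modified={none} staged={a.txt}
After op 3 (modify c.txt): modified={c.txt} staged={a.txt}
After op 4 (git add c.txt): modified={none} staged={a.txt, c.txt}
After op 5 (modify a.txt): modified={a.txt} staged={a.txt, c.txt}
After op 6 (git add a.txt): modified={none} staged={a.txt, c.txt}
After op 7 (git reset d.txt): modified={none} staged={a.txt, c.txt}
After op 8 (modify a.txt): modified={a.txt} staged={a.txt, c.txt}
After op 9 (modify b.txt): modified={a.txt, b.txt} staged={a.txt, c.txt}
After op 10 (modify c.txt): modified={a.txt, b.txt, c.txt} staged={a.txt, c.txt}
After op 11 (modify d.txt): modified={a.txt, b.txt, c.txt, d.txt} staged={a.txt, c.txt}
After op 12 (git add c.txt): modified={a.txt, b.txt, d.txt} staged={a.txt, c.txt}
After op 13 (modify c.txt): modified={a.txt, b.txt, c.txt, d.txt} staged={a.txt, c.txt}
After op 14 (git add c.txt): modified={a.txt, b.txt, d.txt} staged={a.txt, c.txt}
After op 15 (git reset c.txt): modified={a.txt, b.txt, c.txt, d.txt} staged={a.txt}
After op 16 (git add a.txt): modified={b.txt, c.txt, d.txt} staged={a.txt}
After op 17 (modify a.txt): modified={a.txt, b.txt, c.txt, d.txt} staged={a.txt}
After op 18 (git add a.txt): modified={b.txt, c.txt, d.txt} staged={a.txt}
After op 19 (git add a.txt): modified={b.txt, c.txt, d.txt} staged={a.txt}
After op 20 (modify b.txt): modified={b.txt, c.txt, d.txt} staged={a.txt}
After op 21 (git reset a.txt): modified={a.txt, b.txt, c.txt, d.txt} staged={none}
After op 22 (git add b.txt): modified={a.txt, c.txt, d.txt} staged={b.txt}
After op 23 (git add a.txt): modified={c.txt, d.txt} staged={a.txt, b.txt}

Answer: c.txt, d.txt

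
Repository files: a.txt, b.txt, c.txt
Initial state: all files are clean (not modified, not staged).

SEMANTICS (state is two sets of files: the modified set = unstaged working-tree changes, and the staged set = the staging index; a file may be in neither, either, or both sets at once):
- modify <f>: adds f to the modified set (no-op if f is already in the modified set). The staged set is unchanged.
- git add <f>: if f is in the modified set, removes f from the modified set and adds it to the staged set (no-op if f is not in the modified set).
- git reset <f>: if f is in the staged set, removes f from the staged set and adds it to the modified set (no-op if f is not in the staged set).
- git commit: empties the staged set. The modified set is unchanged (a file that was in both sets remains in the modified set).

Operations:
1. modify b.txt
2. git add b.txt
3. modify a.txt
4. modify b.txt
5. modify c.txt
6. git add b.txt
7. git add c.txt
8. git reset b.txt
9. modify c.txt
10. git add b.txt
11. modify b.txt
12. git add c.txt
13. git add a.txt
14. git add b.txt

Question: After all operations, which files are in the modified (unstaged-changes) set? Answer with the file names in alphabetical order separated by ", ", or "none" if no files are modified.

Answer: none

Derivation:
After op 1 (modify b.txt): modified={b.txt} staged={none}
After op 2 (git add b.txt): modified={none} staged={b.txt}
After op 3 (modify a.txt): modified={a.txt} staged={b.txt}
After op 4 (modify b.txt): modified={a.txt, b.txt} staged={b.txt}
After op 5 (modify c.txt): modified={a.txt, b.txt, c.txt} staged={b.txt}
After op 6 (git add b.txt): modified={a.txt, c.txt} staged={b.txt}
After op 7 (git add c.txt): modified={a.txt} staged={b.txt, c.txt}
After op 8 (git reset b.txt): modified={a.txt, b.txt} staged={c.txt}
After op 9 (modify c.txt): modified={a.txt, b.txt, c.txt} staged={c.txt}
After op 10 (git add b.txt): modified={a.txt, c.txt} staged={b.txt, c.txt}
After op 11 (modify b.txt): modified={a.txt, b.txt, c.txt} staged={b.txt, c.txt}
After op 12 (git add c.txt): modified={a.txt, b.txt} staged={b.txt, c.txt}
After op 13 (git add a.txt): modified={b.txt} staged={a.txt, b.txt, c.txt}
After op 14 (git add b.txt): modified={none} staged={a.txt, b.txt, c.txt}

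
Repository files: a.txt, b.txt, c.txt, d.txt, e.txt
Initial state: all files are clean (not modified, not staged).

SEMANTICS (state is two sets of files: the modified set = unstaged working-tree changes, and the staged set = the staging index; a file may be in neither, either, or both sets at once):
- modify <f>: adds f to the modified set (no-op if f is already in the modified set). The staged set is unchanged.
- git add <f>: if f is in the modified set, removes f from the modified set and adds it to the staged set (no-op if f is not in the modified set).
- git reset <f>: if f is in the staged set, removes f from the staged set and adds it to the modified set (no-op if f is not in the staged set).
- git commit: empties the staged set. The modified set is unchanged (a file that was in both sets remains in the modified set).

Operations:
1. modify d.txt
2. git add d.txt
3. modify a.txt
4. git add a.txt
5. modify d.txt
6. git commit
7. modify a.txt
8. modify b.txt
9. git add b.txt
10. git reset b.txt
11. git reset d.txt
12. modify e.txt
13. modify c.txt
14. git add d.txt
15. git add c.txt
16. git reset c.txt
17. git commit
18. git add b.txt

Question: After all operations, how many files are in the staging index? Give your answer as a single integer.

After op 1 (modify d.txt): modified={d.txt} staged={none}
After op 2 (git add d.txt): modified={none} staged={d.txt}
After op 3 (modify a.txt): modified={a.txt} staged={d.txt}
After op 4 (git add a.txt): modified={none} staged={a.txt, d.txt}
After op 5 (modify d.txt): modified={d.txt} staged={a.txt, d.txt}
After op 6 (git commit): modified={d.txt} staged={none}
After op 7 (modify a.txt): modified={a.txt, d.txt} staged={none}
After op 8 (modify b.txt): modified={a.txt, b.txt, d.txt} staged={none}
After op 9 (git add b.txt): modified={a.txt, d.txt} staged={b.txt}
After op 10 (git reset b.txt): modified={a.txt, b.txt, d.txt} staged={none}
After op 11 (git reset d.txt): modified={a.txt, b.txt, d.txt} staged={none}
After op 12 (modify e.txt): modified={a.txt, b.txt, d.txt, e.txt} staged={none}
After op 13 (modify c.txt): modified={a.txt, b.txt, c.txt, d.txt, e.txt} staged={none}
After op 14 (git add d.txt): modified={a.txt, b.txt, c.txt, e.txt} staged={d.txt}
After op 15 (git add c.txt): modified={a.txt, b.txt, e.txt} staged={c.txt, d.txt}
After op 16 (git reset c.txt): modified={a.txt, b.txt, c.txt, e.txt} staged={d.txt}
After op 17 (git commit): modified={a.txt, b.txt, c.txt, e.txt} staged={none}
After op 18 (git add b.txt): modified={a.txt, c.txt, e.txt} staged={b.txt}
Final staged set: {b.txt} -> count=1

Answer: 1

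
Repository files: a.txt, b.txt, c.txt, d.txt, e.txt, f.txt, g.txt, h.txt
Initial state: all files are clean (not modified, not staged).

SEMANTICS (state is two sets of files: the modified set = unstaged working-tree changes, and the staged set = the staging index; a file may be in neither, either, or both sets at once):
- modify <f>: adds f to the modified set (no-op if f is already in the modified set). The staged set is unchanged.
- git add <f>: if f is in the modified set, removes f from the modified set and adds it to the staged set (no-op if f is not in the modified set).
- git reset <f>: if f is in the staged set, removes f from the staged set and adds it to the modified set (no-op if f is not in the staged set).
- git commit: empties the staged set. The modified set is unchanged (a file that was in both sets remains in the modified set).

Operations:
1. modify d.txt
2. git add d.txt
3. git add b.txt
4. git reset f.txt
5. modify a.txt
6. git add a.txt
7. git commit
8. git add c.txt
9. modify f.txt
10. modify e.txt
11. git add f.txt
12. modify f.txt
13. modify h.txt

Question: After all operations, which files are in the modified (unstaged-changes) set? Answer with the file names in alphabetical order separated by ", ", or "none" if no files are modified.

Answer: e.txt, f.txt, h.txt

Derivation:
After op 1 (modify d.txt): modified={d.txt} staged={none}
After op 2 (git add d.txt): modified={none} staged={d.txt}
After op 3 (git add b.txt): modified={none} staged={d.txt}
After op 4 (git reset f.txt): modified={none} staged={d.txt}
After op 5 (modify a.txt): modified={a.txt} staged={d.txt}
After op 6 (git add a.txt): modified={none} staged={a.txt, d.txt}
After op 7 (git commit): modified={none} staged={none}
After op 8 (git add c.txt): modified={none} staged={none}
After op 9 (modify f.txt): modified={f.txt} staged={none}
After op 10 (modify e.txt): modified={e.txt, f.txt} staged={none}
After op 11 (git add f.txt): modified={e.txt} staged={f.txt}
After op 12 (modify f.txt): modified={e.txt, f.txt} staged={f.txt}
After op 13 (modify h.txt): modified={e.txt, f.txt, h.txt} staged={f.txt}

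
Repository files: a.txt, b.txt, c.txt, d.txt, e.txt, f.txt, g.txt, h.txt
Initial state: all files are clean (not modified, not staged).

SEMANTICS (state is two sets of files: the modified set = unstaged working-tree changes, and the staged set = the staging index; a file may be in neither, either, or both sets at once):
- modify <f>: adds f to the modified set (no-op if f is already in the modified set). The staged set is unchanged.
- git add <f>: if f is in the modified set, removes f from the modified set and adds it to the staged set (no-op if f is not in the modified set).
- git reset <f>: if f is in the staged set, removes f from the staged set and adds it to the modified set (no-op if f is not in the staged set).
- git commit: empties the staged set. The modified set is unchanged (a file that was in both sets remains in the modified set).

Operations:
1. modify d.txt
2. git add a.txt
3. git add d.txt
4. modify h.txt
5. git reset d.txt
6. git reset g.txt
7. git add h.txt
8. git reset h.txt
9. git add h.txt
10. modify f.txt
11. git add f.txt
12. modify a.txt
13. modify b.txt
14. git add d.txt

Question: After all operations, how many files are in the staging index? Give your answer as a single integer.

Answer: 3

Derivation:
After op 1 (modify d.txt): modified={d.txt} staged={none}
After op 2 (git add a.txt): modified={d.txt} staged={none}
After op 3 (git add d.txt): modified={none} staged={d.txt}
After op 4 (modify h.txt): modified={h.txt} staged={d.txt}
After op 5 (git reset d.txt): modified={d.txt, h.txt} staged={none}
After op 6 (git reset g.txt): modified={d.txt, h.txt} staged={none}
After op 7 (git add h.txt): modified={d.txt} staged={h.txt}
After op 8 (git reset h.txt): modified={d.txt, h.txt} staged={none}
After op 9 (git add h.txt): modified={d.txt} staged={h.txt}
After op 10 (modify f.txt): modified={d.txt, f.txt} staged={h.txt}
After op 11 (git add f.txt): modified={d.txt} staged={f.txt, h.txt}
After op 12 (modify a.txt): modified={a.txt, d.txt} staged={f.txt, h.txt}
After op 13 (modify b.txt): modified={a.txt, b.txt, d.txt} staged={f.txt, h.txt}
After op 14 (git add d.txt): modified={a.txt, b.txt} staged={d.txt, f.txt, h.txt}
Final staged set: {d.txt, f.txt, h.txt} -> count=3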